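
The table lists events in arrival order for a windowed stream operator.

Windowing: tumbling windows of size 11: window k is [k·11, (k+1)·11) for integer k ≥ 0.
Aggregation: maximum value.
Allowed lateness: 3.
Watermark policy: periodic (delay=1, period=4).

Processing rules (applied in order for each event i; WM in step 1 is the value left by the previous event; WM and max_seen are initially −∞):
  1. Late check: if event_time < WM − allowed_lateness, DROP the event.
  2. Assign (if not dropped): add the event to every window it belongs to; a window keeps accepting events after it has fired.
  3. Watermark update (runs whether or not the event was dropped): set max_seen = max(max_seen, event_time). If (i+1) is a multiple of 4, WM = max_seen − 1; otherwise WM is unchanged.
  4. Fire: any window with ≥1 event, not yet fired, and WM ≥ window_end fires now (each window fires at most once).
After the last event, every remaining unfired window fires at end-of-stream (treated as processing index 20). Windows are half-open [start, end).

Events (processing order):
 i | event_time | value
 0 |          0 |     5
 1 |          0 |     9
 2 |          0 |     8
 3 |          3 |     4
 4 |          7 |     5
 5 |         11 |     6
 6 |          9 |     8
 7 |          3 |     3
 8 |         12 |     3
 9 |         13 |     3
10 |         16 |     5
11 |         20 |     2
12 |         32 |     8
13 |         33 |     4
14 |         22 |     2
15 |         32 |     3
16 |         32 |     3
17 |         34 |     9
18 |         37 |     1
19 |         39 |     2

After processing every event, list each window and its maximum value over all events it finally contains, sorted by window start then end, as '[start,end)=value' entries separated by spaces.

[0,11)=9 [11,22)=6 [22,33)=8 [33,44)=9

i=0 t=0 v=5: → [0,11); WM=−∞
i=1 t=0 v=9: → [0,11); WM=−∞
i=2 t=0 v=8: → [0,11); WM=−∞
i=3 t=3 v=4: → [0,11); WM=2
i=4 t=7 v=5: → [0,11); WM=2
i=5 t=11 v=6: → [11,22); WM=2
i=6 t=9 v=8: → [0,11); WM=2
i=7 t=3 v=3: → [0,11); WM=10
i=8 t=12 v=3: → [11,22); WM=10
i=9 t=13 v=3: → [11,22); WM=10
i=10 t=16 v=5: → [11,22); WM=10
i=11 t=20 v=2: → [11,22); WM=19; [0,11) fires=9
i=12 t=32 v=8: → [22,33); WM=19
i=13 t=33 v=4: → [33,44); WM=19
i=14 t=22 v=2: → [22,33); WM=19
i=15 t=32 v=3: → [22,33); WM=32; [11,22) fires=6
i=16 t=32 v=3: → [22,33); WM=32
i=17 t=34 v=9: → [33,44); WM=32
i=18 t=37 v=1: → [33,44); WM=32
i=19 t=39 v=2: → [33,44); WM=38; [22,33) fires=8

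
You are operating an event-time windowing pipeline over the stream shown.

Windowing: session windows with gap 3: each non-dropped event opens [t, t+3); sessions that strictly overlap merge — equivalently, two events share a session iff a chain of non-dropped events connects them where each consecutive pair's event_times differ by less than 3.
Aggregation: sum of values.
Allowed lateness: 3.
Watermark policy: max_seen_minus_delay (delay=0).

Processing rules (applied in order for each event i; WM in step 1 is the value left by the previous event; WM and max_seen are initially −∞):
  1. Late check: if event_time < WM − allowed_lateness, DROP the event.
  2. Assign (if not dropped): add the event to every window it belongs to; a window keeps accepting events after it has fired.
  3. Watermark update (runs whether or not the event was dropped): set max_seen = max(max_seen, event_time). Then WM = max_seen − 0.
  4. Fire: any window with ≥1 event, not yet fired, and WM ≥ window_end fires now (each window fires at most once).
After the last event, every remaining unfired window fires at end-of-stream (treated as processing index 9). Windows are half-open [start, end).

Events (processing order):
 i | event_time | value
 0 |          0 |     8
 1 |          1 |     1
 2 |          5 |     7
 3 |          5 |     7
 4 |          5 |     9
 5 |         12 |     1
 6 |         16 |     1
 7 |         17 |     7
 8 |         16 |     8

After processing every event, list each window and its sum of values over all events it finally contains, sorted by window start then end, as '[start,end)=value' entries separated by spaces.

i=0 t=0 v=8: → [0,3); WM=0
i=1 t=1 v=1: → [0,4); WM=1
i=2 t=5 v=7: → [5,8); WM=5
i=3 t=5 v=7: → [5,8); WM=5
i=4 t=5 v=9: → [5,8); WM=5
i=5 t=12 v=1: → [12,15); WM=12
i=6 t=16 v=1: → [16,19); WM=16
i=7 t=17 v=7: → [16,20); WM=17
i=8 t=16 v=8: → [16,20); WM=17

[0,4)=9 [5,8)=23 [12,15)=1 [16,20)=16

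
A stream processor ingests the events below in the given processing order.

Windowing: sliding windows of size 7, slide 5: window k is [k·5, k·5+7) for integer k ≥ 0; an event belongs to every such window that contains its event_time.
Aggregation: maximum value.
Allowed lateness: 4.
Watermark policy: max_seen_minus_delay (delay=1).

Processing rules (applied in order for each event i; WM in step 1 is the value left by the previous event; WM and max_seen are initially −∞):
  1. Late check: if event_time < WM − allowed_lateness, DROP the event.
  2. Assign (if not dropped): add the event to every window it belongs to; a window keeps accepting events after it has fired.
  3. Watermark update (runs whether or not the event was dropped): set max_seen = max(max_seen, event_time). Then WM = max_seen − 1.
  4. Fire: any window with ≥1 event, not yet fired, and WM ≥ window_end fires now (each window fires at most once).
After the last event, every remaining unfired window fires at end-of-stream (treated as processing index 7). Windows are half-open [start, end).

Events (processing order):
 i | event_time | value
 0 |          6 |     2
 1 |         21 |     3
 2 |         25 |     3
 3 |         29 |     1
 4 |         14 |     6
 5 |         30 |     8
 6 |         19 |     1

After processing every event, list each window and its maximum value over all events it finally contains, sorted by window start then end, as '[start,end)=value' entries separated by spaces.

i=0 t=6 v=2: → [5,12),[0,7); WM=5
i=1 t=21 v=3: → [20,27),[15,22); WM=20; [0,7) fires=2 [5,12) fires=2
i=2 t=25 v=3: → [25,32),[20,27); WM=24; [15,22) fires=3
i=3 t=29 v=1: → [25,32); WM=28; [20,27) fires=3
i=4 t=14 v=6: DROP (t<28-4); WM=28
i=5 t=30 v=8: → [30,37),[25,32); WM=29
i=6 t=19 v=1: DROP (t<29-4); WM=29

[0,7)=2 [5,12)=2 [15,22)=3 [20,27)=3 [25,32)=8 [30,37)=8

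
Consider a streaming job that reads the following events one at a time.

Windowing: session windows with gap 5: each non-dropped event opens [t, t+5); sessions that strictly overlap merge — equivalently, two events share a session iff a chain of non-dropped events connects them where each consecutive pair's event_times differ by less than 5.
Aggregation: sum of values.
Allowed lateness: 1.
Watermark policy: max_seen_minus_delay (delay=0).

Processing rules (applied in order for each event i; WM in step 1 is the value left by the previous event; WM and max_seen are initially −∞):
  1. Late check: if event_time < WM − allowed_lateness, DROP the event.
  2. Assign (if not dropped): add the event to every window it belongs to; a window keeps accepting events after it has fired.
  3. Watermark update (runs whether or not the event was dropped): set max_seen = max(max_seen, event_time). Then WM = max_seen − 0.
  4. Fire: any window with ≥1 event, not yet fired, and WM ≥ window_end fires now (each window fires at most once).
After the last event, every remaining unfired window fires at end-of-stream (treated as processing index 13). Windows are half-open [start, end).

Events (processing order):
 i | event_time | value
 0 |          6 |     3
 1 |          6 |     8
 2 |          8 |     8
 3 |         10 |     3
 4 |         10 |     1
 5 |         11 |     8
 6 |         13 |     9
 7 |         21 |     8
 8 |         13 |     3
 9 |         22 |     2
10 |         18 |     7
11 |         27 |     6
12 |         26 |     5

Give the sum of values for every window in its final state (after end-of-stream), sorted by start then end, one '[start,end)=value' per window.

[6,18)=40 [21,32)=21

i=0 t=6 v=3: → [6,11); WM=6
i=1 t=6 v=8: → [6,11); WM=6
i=2 t=8 v=8: → [6,13); WM=8
i=3 t=10 v=3: → [6,15); WM=10
i=4 t=10 v=1: → [6,15); WM=10
i=5 t=11 v=8: → [6,16); WM=11
i=6 t=13 v=9: → [6,18); WM=13
i=7 t=21 v=8: → [21,26); WM=21
i=8 t=13 v=3: DROP (t<21-1); WM=21
i=9 t=22 v=2: → [21,27); WM=22
i=10 t=18 v=7: DROP (t<22-1); WM=22
i=11 t=27 v=6: → [27,32); WM=27
i=12 t=26 v=5: → [21,32); WM=27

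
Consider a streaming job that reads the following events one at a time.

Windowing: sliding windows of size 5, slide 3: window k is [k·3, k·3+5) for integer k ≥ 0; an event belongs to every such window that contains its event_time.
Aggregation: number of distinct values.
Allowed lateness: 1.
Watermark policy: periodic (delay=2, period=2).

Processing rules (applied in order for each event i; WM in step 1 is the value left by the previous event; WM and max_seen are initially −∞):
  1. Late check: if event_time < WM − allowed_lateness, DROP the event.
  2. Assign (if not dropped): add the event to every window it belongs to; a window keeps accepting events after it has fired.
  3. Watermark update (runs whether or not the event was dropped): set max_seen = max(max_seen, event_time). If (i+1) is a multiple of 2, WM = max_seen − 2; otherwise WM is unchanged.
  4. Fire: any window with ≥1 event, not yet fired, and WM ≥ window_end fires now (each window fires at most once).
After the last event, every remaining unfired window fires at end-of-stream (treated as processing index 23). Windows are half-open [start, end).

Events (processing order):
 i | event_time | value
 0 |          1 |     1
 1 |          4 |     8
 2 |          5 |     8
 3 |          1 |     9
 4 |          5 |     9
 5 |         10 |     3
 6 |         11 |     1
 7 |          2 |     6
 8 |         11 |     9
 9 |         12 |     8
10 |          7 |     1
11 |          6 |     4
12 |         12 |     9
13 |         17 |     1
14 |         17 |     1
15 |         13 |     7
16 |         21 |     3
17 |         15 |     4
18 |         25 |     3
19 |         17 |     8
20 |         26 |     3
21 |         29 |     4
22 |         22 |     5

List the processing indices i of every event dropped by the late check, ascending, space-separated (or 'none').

i=0 t=1 v=1: → [0,5); WM=−∞
i=1 t=4 v=8: → [3,8),[0,5); WM=2
i=2 t=5 v=8: → [3,8); WM=2
i=3 t=1 v=9: → [0,5); WM=3
i=4 t=5 v=9: → [3,8); WM=3
i=5 t=10 v=3: → [9,14),[6,11); WM=8; [0,5) fires=3 [3,8) fires=2
i=6 t=11 v=1: → [9,14); WM=8
i=7 t=2 v=6: DROP (t<8-1); WM=9
i=8 t=11 v=9: → [9,14); WM=9
i=9 t=12 v=8: → [12,17),[9,14); WM=10
i=10 t=7 v=1: DROP (t<10-1); WM=10
i=11 t=6 v=4: DROP (t<10-1); WM=10
i=12 t=12 v=9: → [12,17),[9,14); WM=10
i=13 t=17 v=1: → [15,20); WM=15; [6,11) fires=1 [9,14) fires=4
i=14 t=17 v=1: → [15,20); WM=15
i=15 t=13 v=7: DROP (t<15-1); WM=15
i=16 t=21 v=3: → [21,26),[18,23); WM=15
i=17 t=15 v=4: → [15,20),[12,17); WM=19; [12,17) fires=3
i=18 t=25 v=3: → [24,29),[21,26); WM=19
i=19 t=17 v=8: DROP (t<19-1); WM=23; [15,20) fires=2 [18,23) fires=1
i=20 t=26 v=3: → [24,29); WM=23
i=21 t=29 v=4: → [27,32); WM=27; [21,26) fires=1
i=22 t=22 v=5: DROP (t<27-1); WM=27

7 10 11 15 19 22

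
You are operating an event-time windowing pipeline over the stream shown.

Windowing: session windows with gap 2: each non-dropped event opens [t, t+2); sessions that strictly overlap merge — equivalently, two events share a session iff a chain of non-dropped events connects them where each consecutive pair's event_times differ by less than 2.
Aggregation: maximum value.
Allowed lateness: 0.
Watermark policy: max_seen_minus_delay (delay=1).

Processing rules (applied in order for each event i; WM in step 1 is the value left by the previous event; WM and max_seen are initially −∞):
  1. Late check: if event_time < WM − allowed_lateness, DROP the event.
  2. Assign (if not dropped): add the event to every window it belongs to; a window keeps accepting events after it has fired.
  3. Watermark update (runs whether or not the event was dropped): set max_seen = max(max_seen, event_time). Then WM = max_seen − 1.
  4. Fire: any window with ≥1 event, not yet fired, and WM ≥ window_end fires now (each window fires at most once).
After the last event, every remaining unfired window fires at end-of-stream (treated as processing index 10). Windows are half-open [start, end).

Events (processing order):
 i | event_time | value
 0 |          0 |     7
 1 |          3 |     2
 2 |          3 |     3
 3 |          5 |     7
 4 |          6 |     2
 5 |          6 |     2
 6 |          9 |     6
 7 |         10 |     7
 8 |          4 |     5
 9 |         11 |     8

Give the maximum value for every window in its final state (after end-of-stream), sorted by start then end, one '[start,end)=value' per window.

i=0 t=0 v=7: → [0,2); WM=-1
i=1 t=3 v=2: → [3,5); WM=2
i=2 t=3 v=3: → [3,5); WM=2
i=3 t=5 v=7: → [5,7); WM=4
i=4 t=6 v=2: → [5,8); WM=5
i=5 t=6 v=2: → [5,8); WM=5
i=6 t=9 v=6: → [9,11); WM=8
i=7 t=10 v=7: → [9,12); WM=9
i=8 t=4 v=5: DROP (t<9-0); WM=9
i=9 t=11 v=8: → [9,13); WM=10

[0,2)=7 [3,5)=3 [5,8)=7 [9,13)=8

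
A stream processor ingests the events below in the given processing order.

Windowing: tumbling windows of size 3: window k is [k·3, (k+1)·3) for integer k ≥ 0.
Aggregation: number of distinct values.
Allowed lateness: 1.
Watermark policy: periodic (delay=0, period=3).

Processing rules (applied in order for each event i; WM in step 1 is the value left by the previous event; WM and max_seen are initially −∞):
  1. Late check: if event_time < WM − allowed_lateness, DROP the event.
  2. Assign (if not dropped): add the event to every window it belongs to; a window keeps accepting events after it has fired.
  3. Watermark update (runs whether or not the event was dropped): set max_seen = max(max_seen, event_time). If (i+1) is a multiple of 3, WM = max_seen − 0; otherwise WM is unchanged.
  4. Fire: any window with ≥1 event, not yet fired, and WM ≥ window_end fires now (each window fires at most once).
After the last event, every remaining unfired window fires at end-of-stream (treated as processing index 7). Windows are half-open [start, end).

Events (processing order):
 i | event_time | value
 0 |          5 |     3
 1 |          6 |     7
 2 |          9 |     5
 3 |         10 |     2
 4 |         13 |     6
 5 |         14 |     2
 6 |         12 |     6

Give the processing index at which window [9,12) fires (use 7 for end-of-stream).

i=0 t=5 v=3: → [3,6); WM=−∞
i=1 t=6 v=7: → [6,9); WM=−∞
i=2 t=9 v=5: → [9,12); WM=9; [3,6) fires=1 [6,9) fires=1
i=3 t=10 v=2: → [9,12); WM=9
i=4 t=13 v=6: → [12,15); WM=9
i=5 t=14 v=2: → [12,15); WM=14; [9,12) fires=2
i=6 t=12 v=6: DROP (t<14-1); WM=14

5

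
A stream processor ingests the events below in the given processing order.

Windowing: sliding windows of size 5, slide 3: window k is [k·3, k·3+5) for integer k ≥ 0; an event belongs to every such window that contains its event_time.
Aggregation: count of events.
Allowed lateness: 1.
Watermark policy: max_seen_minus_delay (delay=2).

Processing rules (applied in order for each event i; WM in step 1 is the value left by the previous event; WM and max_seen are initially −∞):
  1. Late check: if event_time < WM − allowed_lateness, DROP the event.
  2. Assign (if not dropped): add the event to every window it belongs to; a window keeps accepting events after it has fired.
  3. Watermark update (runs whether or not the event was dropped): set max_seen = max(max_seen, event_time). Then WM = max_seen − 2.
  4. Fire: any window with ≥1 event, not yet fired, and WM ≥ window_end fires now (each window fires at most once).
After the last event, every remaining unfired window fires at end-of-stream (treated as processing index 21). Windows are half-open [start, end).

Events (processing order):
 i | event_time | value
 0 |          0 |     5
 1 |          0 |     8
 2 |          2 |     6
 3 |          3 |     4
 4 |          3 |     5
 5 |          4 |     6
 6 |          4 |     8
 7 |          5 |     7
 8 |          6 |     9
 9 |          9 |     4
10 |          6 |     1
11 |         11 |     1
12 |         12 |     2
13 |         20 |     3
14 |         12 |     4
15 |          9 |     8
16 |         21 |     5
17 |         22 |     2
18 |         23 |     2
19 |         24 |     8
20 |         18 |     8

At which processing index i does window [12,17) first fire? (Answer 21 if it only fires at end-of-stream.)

i=0 t=0 v=5: → [0,5); WM=-2
i=1 t=0 v=8: → [0,5); WM=-2
i=2 t=2 v=6: → [0,5); WM=0
i=3 t=3 v=4: → [3,8),[0,5); WM=1
i=4 t=3 v=5: → [3,8),[0,5); WM=1
i=5 t=4 v=6: → [3,8),[0,5); WM=2
i=6 t=4 v=8: → [3,8),[0,5); WM=2
i=7 t=5 v=7: → [3,8); WM=3
i=8 t=6 v=9: → [6,11),[3,8); WM=4
i=9 t=9 v=4: → [9,14),[6,11); WM=7; [0,5) fires=7
i=10 t=6 v=1: → [6,11),[3,8); WM=7
i=11 t=11 v=1: → [9,14); WM=9; [3,8) fires=7
i=12 t=12 v=2: → [12,17),[9,14); WM=10
i=13 t=20 v=3: → [18,23); WM=18; [6,11) fires=3 [9,14) fires=3 [12,17) fires=1
i=14 t=12 v=4: DROP (t<18-1); WM=18
i=15 t=9 v=8: DROP (t<18-1); WM=18
i=16 t=21 v=5: → [21,26),[18,23); WM=19
i=17 t=22 v=2: → [21,26),[18,23); WM=20
i=18 t=23 v=2: → [21,26); WM=21
i=19 t=24 v=8: → [24,29),[21,26); WM=22
i=20 t=18 v=8: DROP (t<22-1); WM=22

13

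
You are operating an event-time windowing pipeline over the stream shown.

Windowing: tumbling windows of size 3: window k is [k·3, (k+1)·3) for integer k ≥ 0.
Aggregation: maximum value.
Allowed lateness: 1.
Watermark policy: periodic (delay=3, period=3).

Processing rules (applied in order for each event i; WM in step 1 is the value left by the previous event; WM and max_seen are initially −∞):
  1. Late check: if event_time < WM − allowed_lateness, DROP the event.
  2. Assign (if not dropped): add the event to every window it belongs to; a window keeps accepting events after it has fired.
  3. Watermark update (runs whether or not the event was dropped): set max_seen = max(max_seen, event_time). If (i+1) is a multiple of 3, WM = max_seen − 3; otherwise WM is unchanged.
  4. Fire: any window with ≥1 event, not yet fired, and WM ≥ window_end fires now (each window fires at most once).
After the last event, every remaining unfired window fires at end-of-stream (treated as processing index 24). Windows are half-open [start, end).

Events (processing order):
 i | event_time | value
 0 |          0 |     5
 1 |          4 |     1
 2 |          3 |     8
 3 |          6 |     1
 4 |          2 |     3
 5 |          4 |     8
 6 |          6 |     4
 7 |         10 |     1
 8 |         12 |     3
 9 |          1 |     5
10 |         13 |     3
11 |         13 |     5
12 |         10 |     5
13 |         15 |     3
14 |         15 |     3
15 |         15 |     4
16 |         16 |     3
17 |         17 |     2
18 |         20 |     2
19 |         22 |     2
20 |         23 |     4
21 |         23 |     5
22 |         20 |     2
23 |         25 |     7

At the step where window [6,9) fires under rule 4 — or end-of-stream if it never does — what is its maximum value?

4

i=0 t=0 v=5: → [0,3); WM=−∞
i=1 t=4 v=1: → [3,6); WM=−∞
i=2 t=3 v=8: → [3,6); WM=1
i=3 t=6 v=1: → [6,9); WM=1
i=4 t=2 v=3: → [0,3); WM=1
i=5 t=4 v=8: → [3,6); WM=3; [0,3) fires=5
i=6 t=6 v=4: → [6,9); WM=3
i=7 t=10 v=1: → [9,12); WM=3
i=8 t=12 v=3: → [12,15); WM=9; [3,6) fires=8 [6,9) fires=4
i=9 t=1 v=5: DROP (t<9-1); WM=9
i=10 t=13 v=3: → [12,15); WM=9
i=11 t=13 v=5: → [12,15); WM=10
i=12 t=10 v=5: → [9,12); WM=10
i=13 t=15 v=3: → [15,18); WM=10
i=14 t=15 v=3: → [15,18); WM=12; [9,12) fires=5
i=15 t=15 v=4: → [15,18); WM=12
i=16 t=16 v=3: → [15,18); WM=12
i=17 t=17 v=2: → [15,18); WM=14
i=18 t=20 v=2: → [18,21); WM=14
i=19 t=22 v=2: → [21,24); WM=14
i=20 t=23 v=4: → [21,24); WM=20; [12,15) fires=5 [15,18) fires=4
i=21 t=23 v=5: → [21,24); WM=20
i=22 t=20 v=2: → [18,21); WM=20
i=23 t=25 v=7: → [24,27); WM=22; [18,21) fires=2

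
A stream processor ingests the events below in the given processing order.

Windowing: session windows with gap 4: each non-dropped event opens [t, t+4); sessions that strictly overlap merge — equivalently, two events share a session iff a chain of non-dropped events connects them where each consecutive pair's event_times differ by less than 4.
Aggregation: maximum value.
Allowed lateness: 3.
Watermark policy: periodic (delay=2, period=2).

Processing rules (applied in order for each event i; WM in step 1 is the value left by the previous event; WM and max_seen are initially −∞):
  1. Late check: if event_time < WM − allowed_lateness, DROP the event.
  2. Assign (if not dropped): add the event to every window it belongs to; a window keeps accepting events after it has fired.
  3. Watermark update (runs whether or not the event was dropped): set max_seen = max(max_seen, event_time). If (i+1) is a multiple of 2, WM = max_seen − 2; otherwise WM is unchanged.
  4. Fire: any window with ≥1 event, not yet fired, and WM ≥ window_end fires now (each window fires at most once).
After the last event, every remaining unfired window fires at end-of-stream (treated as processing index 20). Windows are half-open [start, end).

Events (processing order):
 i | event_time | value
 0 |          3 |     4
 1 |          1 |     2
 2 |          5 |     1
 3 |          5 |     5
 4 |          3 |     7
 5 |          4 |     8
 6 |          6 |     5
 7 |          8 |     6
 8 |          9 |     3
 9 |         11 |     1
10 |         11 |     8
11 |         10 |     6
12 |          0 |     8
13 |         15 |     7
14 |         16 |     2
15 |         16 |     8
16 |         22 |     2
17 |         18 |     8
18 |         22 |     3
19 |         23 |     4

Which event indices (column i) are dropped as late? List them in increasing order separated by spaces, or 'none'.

i=0 t=3 v=4: → [3,7); WM=−∞
i=1 t=1 v=2: → [1,7); WM=1
i=2 t=5 v=1: → [1,9); WM=1
i=3 t=5 v=5: → [1,9); WM=3
i=4 t=3 v=7: → [1,9); WM=3
i=5 t=4 v=8: → [1,9); WM=3
i=6 t=6 v=5: → [1,10); WM=3
i=7 t=8 v=6: → [1,12); WM=6
i=8 t=9 v=3: → [1,13); WM=6
i=9 t=11 v=1: → [1,15); WM=9
i=10 t=11 v=8: → [1,15); WM=9
i=11 t=10 v=6: → [1,15); WM=9
i=12 t=0 v=8: DROP (t<9-3); WM=9
i=13 t=15 v=7: → [15,19); WM=13
i=14 t=16 v=2: → [15,20); WM=13
i=15 t=16 v=8: → [15,20); WM=14
i=16 t=22 v=2: → [22,26); WM=14
i=17 t=18 v=8: → [15,22); WM=20
i=18 t=22 v=3: → [22,26); WM=20
i=19 t=23 v=4: → [22,27); WM=21

12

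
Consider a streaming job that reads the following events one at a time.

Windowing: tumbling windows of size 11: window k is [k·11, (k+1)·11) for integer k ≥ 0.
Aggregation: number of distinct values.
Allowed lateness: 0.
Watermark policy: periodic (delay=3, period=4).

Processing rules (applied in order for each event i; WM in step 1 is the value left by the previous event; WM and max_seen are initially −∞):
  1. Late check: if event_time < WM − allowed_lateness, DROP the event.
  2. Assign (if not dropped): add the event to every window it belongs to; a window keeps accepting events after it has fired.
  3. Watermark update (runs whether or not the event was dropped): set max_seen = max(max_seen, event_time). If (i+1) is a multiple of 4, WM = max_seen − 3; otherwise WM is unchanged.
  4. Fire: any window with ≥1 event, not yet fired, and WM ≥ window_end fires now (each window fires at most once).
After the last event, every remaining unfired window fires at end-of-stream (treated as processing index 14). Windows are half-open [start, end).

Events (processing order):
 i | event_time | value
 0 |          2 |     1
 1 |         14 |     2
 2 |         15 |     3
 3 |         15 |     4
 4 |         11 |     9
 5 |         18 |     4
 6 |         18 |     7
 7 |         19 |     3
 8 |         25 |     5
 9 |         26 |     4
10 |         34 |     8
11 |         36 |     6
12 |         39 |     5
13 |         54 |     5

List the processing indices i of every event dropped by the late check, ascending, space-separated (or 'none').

4

i=0 t=2 v=1: → [0,11); WM=−∞
i=1 t=14 v=2: → [11,22); WM=−∞
i=2 t=15 v=3: → [11,22); WM=−∞
i=3 t=15 v=4: → [11,22); WM=12; [0,11) fires=1
i=4 t=11 v=9: DROP (t<12-0); WM=12
i=5 t=18 v=4: → [11,22); WM=12
i=6 t=18 v=7: → [11,22); WM=12
i=7 t=19 v=3: → [11,22); WM=16
i=8 t=25 v=5: → [22,33); WM=16
i=9 t=26 v=4: → [22,33); WM=16
i=10 t=34 v=8: → [33,44); WM=16
i=11 t=36 v=6: → [33,44); WM=33; [11,22) fires=4 [22,33) fires=2
i=12 t=39 v=5: → [33,44); WM=33
i=13 t=54 v=5: → [44,55); WM=33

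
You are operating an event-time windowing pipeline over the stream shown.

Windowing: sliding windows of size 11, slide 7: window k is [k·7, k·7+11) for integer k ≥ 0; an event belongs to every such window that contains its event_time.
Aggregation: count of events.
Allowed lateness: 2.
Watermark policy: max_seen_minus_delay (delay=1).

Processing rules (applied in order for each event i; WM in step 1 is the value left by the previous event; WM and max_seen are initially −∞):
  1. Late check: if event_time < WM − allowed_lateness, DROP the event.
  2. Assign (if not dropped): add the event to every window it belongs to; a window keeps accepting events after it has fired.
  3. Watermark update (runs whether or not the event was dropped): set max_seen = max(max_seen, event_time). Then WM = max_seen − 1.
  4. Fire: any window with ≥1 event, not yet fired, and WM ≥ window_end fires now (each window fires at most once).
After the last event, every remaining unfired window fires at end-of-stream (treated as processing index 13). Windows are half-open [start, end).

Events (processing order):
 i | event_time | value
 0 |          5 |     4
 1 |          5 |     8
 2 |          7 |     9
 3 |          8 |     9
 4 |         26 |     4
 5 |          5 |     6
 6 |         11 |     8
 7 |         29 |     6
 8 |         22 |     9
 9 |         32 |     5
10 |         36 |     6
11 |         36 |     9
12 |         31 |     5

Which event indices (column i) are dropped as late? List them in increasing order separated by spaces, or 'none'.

5 6 8 12

i=0 t=5 v=4: → [0,11); WM=4
i=1 t=5 v=8: → [0,11); WM=4
i=2 t=7 v=9: → [7,18),[0,11); WM=6
i=3 t=8 v=9: → [7,18),[0,11); WM=7
i=4 t=26 v=4: → [21,32); WM=25; [0,11) fires=4 [7,18) fires=2
i=5 t=5 v=6: DROP (t<25-2); WM=25
i=6 t=11 v=8: DROP (t<25-2); WM=25
i=7 t=29 v=6: → [28,39),[21,32); WM=28
i=8 t=22 v=9: DROP (t<28-2); WM=28
i=9 t=32 v=5: → [28,39); WM=31
i=10 t=36 v=6: → [35,46),[28,39); WM=35; [21,32) fires=2
i=11 t=36 v=9: → [35,46),[28,39); WM=35
i=12 t=31 v=5: DROP (t<35-2); WM=35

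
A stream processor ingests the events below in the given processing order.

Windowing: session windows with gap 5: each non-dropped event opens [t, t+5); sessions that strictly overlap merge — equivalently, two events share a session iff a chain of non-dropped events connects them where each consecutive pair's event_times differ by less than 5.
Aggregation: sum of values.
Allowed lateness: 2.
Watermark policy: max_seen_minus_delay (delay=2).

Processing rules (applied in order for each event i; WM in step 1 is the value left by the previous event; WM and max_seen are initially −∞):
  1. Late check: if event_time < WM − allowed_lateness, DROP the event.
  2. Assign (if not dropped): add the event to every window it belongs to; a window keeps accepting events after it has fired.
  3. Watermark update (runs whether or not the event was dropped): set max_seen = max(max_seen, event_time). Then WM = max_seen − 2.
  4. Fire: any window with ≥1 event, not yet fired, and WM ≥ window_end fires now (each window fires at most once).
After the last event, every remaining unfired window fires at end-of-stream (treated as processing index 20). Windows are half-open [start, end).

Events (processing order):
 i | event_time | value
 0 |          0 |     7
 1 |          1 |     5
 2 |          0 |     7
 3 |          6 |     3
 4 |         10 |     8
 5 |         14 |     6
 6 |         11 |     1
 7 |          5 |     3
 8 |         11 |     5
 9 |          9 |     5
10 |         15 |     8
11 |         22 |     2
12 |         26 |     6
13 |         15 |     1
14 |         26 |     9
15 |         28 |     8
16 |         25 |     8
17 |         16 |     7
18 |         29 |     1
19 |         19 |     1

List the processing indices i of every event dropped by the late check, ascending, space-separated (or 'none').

i=0 t=0 v=7: → [0,5); WM=-2
i=1 t=1 v=5: → [0,6); WM=-1
i=2 t=0 v=7: → [0,6); WM=-1
i=3 t=6 v=3: → [6,11); WM=4
i=4 t=10 v=8: → [6,15); WM=8
i=5 t=14 v=6: → [6,19); WM=12
i=6 t=11 v=1: → [6,19); WM=12
i=7 t=5 v=3: DROP (t<12-2); WM=12
i=8 t=11 v=5: → [6,19); WM=12
i=9 t=9 v=5: DROP (t<12-2); WM=12
i=10 t=15 v=8: → [6,20); WM=13
i=11 t=22 v=2: → [22,27); WM=20
i=12 t=26 v=6: → [22,31); WM=24
i=13 t=15 v=1: DROP (t<24-2); WM=24
i=14 t=26 v=9: → [22,31); WM=24
i=15 t=28 v=8: → [22,33); WM=26
i=16 t=25 v=8: → [22,33); WM=26
i=17 t=16 v=7: DROP (t<26-2); WM=26
i=18 t=29 v=1: → [22,34); WM=27
i=19 t=19 v=1: DROP (t<27-2); WM=27

7 9 13 17 19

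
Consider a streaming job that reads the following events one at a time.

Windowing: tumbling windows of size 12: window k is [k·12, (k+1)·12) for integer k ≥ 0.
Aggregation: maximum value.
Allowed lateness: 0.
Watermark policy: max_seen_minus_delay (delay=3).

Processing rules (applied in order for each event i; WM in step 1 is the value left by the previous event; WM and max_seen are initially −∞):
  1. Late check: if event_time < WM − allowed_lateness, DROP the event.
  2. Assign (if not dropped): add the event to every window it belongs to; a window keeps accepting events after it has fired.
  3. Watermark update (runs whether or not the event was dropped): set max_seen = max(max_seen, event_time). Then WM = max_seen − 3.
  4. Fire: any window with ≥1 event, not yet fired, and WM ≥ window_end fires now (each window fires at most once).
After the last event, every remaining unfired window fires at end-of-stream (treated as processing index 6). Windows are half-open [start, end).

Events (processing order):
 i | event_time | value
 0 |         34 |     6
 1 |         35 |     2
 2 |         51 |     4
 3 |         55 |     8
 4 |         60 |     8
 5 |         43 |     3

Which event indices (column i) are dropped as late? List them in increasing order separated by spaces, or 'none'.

5

i=0 t=34 v=6: → [24,36); WM=31
i=1 t=35 v=2: → [24,36); WM=32
i=2 t=51 v=4: → [48,60); WM=48; [24,36) fires=6
i=3 t=55 v=8: → [48,60); WM=52
i=4 t=60 v=8: → [60,72); WM=57
i=5 t=43 v=3: DROP (t<57-0); WM=57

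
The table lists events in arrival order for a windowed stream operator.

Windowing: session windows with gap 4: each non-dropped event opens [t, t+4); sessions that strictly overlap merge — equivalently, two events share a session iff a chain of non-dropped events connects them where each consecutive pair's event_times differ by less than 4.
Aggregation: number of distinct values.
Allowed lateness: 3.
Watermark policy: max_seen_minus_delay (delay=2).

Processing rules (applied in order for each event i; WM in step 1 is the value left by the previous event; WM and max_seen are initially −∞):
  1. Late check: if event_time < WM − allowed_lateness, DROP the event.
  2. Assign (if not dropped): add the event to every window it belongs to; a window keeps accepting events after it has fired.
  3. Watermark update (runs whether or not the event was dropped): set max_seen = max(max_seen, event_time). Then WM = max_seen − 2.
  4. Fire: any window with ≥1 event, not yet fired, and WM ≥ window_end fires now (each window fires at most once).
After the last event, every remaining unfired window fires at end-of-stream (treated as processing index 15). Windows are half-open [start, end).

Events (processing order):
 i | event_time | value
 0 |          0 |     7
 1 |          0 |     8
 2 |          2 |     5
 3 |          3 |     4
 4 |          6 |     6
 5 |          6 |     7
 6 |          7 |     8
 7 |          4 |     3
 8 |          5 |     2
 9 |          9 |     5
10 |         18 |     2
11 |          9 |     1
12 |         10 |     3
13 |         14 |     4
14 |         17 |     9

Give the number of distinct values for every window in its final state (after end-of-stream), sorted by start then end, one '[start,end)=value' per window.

[0,13)=7 [14,22)=3

i=0 t=0 v=7: → [0,4); WM=-2
i=1 t=0 v=8: → [0,4); WM=-2
i=2 t=2 v=5: → [0,6); WM=0
i=3 t=3 v=4: → [0,7); WM=1
i=4 t=6 v=6: → [0,10); WM=4
i=5 t=6 v=7: → [0,10); WM=4
i=6 t=7 v=8: → [0,11); WM=5
i=7 t=4 v=3: → [0,11); WM=5
i=8 t=5 v=2: → [0,11); WM=5
i=9 t=9 v=5: → [0,13); WM=7
i=10 t=18 v=2: → [18,22); WM=16
i=11 t=9 v=1: DROP (t<16-3); WM=16
i=12 t=10 v=3: DROP (t<16-3); WM=16
i=13 t=14 v=4: → [14,18); WM=16
i=14 t=17 v=9: → [14,22); WM=16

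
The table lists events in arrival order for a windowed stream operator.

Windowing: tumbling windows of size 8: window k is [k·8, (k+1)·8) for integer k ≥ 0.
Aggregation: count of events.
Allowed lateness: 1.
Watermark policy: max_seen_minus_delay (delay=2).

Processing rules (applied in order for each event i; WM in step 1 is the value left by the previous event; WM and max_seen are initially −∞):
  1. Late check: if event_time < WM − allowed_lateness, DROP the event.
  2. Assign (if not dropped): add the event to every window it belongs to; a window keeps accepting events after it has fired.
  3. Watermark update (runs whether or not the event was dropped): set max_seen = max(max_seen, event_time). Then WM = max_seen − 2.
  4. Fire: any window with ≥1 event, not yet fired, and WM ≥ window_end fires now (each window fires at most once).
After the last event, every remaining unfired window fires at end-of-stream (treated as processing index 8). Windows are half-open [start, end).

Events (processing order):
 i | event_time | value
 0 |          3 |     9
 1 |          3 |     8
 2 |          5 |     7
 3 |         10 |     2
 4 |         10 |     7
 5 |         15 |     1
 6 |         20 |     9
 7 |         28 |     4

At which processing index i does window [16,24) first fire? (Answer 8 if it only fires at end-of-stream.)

i=0 t=3 v=9: → [0,8); WM=1
i=1 t=3 v=8: → [0,8); WM=1
i=2 t=5 v=7: → [0,8); WM=3
i=3 t=10 v=2: → [8,16); WM=8; [0,8) fires=3
i=4 t=10 v=7: → [8,16); WM=8
i=5 t=15 v=1: → [8,16); WM=13
i=6 t=20 v=9: → [16,24); WM=18; [8,16) fires=3
i=7 t=28 v=4: → [24,32); WM=26; [16,24) fires=1

7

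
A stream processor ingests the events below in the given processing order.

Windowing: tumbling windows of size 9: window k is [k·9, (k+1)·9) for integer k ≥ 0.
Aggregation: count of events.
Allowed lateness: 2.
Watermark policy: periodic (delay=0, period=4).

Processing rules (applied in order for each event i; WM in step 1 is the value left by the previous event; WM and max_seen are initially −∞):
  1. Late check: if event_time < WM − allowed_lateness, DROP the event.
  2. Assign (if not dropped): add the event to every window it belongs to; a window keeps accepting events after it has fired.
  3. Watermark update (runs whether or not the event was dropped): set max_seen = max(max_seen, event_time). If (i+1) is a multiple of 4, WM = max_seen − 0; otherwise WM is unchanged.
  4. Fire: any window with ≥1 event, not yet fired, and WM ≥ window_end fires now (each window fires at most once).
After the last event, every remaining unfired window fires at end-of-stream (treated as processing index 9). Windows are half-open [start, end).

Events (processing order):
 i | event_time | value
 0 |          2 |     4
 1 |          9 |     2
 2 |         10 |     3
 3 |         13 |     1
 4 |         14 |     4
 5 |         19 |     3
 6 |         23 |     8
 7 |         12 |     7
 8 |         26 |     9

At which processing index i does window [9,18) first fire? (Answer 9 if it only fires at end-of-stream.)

i=0 t=2 v=4: → [0,9); WM=−∞
i=1 t=9 v=2: → [9,18); WM=−∞
i=2 t=10 v=3: → [9,18); WM=−∞
i=3 t=13 v=1: → [9,18); WM=13; [0,9) fires=1
i=4 t=14 v=4: → [9,18); WM=13
i=5 t=19 v=3: → [18,27); WM=13
i=6 t=23 v=8: → [18,27); WM=13
i=7 t=12 v=7: → [9,18); WM=23; [9,18) fires=5
i=8 t=26 v=9: → [18,27); WM=23

7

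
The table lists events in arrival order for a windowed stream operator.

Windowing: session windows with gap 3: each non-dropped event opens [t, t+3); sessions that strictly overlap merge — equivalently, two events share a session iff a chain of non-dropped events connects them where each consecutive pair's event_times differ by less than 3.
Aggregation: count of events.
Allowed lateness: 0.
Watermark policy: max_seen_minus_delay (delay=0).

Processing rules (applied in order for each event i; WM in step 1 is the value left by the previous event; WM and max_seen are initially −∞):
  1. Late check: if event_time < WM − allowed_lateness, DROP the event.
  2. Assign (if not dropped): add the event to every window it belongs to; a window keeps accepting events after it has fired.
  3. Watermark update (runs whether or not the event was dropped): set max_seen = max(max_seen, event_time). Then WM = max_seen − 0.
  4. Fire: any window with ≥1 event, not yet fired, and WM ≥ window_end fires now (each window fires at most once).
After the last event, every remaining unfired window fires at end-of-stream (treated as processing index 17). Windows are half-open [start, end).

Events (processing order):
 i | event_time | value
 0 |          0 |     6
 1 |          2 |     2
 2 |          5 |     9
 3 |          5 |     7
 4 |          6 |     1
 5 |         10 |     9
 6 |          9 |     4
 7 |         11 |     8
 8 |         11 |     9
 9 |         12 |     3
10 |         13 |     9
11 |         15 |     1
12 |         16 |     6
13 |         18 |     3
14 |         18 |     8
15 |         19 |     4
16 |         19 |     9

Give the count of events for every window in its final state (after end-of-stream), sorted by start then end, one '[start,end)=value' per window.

[0,5)=2 [5,9)=3 [10,22)=11

i=0 t=0 v=6: → [0,3); WM=0
i=1 t=2 v=2: → [0,5); WM=2
i=2 t=5 v=9: → [5,8); WM=5
i=3 t=5 v=7: → [5,8); WM=5
i=4 t=6 v=1: → [5,9); WM=6
i=5 t=10 v=9: → [10,13); WM=10
i=6 t=9 v=4: DROP (t<10-0); WM=10
i=7 t=11 v=8: → [10,14); WM=11
i=8 t=11 v=9: → [10,14); WM=11
i=9 t=12 v=3: → [10,15); WM=12
i=10 t=13 v=9: → [10,16); WM=13
i=11 t=15 v=1: → [10,18); WM=15
i=12 t=16 v=6: → [10,19); WM=16
i=13 t=18 v=3: → [10,21); WM=18
i=14 t=18 v=8: → [10,21); WM=18
i=15 t=19 v=4: → [10,22); WM=19
i=16 t=19 v=9: → [10,22); WM=19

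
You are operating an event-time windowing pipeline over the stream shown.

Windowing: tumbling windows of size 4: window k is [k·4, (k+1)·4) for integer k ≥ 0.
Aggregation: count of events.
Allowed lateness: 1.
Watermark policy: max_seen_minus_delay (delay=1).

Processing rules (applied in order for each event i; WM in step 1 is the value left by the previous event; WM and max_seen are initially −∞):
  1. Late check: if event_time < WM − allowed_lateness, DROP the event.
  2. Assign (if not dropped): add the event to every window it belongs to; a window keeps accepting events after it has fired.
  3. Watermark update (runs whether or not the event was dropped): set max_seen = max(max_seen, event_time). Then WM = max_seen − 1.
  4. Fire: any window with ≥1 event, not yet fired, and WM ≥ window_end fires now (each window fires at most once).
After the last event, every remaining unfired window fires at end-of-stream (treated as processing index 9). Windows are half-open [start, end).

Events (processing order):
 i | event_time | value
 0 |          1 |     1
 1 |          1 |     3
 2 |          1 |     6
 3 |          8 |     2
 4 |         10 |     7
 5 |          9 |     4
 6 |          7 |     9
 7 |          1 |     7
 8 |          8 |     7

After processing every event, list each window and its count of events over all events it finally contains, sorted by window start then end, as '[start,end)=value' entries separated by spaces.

i=0 t=1 v=1: → [0,4); WM=0
i=1 t=1 v=3: → [0,4); WM=0
i=2 t=1 v=6: → [0,4); WM=0
i=3 t=8 v=2: → [8,12); WM=7; [0,4) fires=3
i=4 t=10 v=7: → [8,12); WM=9
i=5 t=9 v=4: → [8,12); WM=9
i=6 t=7 v=9: DROP (t<9-1); WM=9
i=7 t=1 v=7: DROP (t<9-1); WM=9
i=8 t=8 v=7: → [8,12); WM=9

[0,4)=3 [8,12)=4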